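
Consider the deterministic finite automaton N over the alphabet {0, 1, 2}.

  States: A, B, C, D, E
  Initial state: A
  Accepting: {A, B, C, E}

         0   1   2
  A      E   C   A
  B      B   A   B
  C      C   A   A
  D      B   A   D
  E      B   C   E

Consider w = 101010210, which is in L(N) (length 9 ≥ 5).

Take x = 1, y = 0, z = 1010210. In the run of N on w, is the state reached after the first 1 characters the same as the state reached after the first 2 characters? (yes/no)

Run of N on the first 2 characters of w = 1 0:
  step 0: A  (start)
  step 1: C  (read 1: A→C)
  step 2: C  (read 0: C→C)

After x (step 1): C. After xy (step 2): C.
They match, so y = 0 drives N around a cycle from C back to itself; pumping y any number of times keeps N in C before reading z, and xyⁱz ∈ L(N) for every i ≥ 0.

yes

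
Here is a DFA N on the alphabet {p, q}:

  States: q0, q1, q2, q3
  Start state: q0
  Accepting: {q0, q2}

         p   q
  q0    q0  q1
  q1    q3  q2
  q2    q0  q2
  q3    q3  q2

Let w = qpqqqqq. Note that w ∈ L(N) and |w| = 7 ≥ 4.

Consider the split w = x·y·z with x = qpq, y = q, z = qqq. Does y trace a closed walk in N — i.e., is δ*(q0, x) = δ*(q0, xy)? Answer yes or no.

yes

Run of N on the first 4 characters of w = q p q q:
  step 0: q0  (start)
  step 1: q1  (read q: q0→q1)
  step 2: q3  (read p: q1→q3)
  step 3: q2  (read q: q3→q2)
  step 4: q2  (read q: q2→q2)

After x (step 3): q2. After xy (step 4): q2.
They match, so y = q drives N around a cycle from q2 back to itself; pumping y any number of times keeps N in q2 before reading z, and xyⁱz ∈ L(N) for every i ≥ 0.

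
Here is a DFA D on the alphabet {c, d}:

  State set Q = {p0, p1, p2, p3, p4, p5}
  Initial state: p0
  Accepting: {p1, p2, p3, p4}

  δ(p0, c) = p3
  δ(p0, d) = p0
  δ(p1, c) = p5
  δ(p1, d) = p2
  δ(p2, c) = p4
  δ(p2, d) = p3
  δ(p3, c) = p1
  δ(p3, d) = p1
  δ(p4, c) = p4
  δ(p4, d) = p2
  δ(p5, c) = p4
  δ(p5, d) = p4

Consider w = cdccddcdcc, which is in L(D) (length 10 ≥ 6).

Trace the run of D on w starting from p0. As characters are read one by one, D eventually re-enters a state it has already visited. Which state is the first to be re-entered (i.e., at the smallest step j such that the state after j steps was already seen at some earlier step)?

Run of D on w = c d c c d d c d c c:
  step 0: p0  (start)
  step 1: p3  (read c: p0→p3)
  step 2: p1  (read d: p3→p1)
  step 3: p5  (read c: p1→p5)
  step 4: p4  (read c: p5→p4)
  step 5: p2  (read d: p4→p2)
  step 6: p3  (read d: p2→p3)   ← first repeat (p3 seen earlier)
  step 7: p1  (read c: p3→p1)
  step 8: p2  (read d: p1→p2)
  step 9: p4  (read c: p2→p4)
  step 10: p4  (read c: p4→p4)

The earliest repeat is at step j = 6: D is in p3, which it already visited at step i = 1.

p3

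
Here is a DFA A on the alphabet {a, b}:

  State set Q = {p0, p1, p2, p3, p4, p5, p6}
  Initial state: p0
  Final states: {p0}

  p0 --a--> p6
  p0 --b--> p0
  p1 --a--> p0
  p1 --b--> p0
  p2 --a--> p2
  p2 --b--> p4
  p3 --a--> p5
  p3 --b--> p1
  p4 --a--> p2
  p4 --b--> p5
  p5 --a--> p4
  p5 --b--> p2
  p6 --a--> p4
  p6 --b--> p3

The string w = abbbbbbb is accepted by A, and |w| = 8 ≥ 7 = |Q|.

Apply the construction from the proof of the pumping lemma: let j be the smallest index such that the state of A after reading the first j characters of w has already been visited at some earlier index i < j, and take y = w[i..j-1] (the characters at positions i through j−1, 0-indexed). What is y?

Run of A on w = a b b b b b b b:
  step 0: p0  (start)
  step 1: p6  (read a: p0→p6)
  step 2: p3  (read b: p6→p3)
  step 3: p1  (read b: p3→p1)
  step 4: p0  (read b: p1→p0)   ← first repeat (p0 seen earlier)
  step 5: p0  (read b: p0→p0)
  step 6: p0  (read b: p0→p0)
  step 7: p0  (read b: p0→p0)
  step 8: p0  (read b: p0→p0)

So i = 0, j = 4, giving x = w[0:0] = ε, y = w[0:4] = abbb, z = w[4:8] = bbbb.
Check: |xy| = 4 ≤ 7 and |y| = 4 ≥ 1. Reading y takes A from p0 back to p0, so every xyⁱz is accepted.

abbb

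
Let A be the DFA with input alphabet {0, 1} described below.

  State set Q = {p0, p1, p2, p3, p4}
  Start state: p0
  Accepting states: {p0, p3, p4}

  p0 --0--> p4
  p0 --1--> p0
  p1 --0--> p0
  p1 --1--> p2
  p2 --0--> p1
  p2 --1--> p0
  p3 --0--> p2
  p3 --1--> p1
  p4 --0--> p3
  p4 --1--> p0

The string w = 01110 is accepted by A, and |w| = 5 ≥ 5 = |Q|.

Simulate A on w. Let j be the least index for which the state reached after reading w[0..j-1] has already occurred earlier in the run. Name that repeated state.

State sequence: p0 -0-> p4 -1-> p0 -1-> p0 -1-> p0 -0-> p4
First repeat at step 2: p0 was already visited.

The earliest repeat is at step j = 2: A is in p0, which it already visited at step i = 0.
Since A has 5 states, any run of length ≥ 5 visits 5+1 states, so by pigeonhole some state repeats within the first 5 steps — that repeat gives the pumpable loop.

p0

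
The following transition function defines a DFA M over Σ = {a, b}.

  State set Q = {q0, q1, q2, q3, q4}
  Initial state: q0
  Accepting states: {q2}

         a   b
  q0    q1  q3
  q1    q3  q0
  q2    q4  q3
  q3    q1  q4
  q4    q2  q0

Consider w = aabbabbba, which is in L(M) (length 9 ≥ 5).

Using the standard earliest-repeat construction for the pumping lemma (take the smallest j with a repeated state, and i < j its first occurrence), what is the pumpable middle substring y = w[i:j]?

State sequence: q0 -a-> q1 -a-> q3 -b-> q4 -b-> q0 -a-> q1 -b-> q0 -b-> q3 -b-> q4 -a-> q2
First repeat at step 4: q0 was already visited.

So i = 0, j = 4, giving x = w[0:0] = ε, y = w[0:4] = aabb, z = w[4:9] = abbba.
Check: |xy| = 4 ≤ 5 and |y| = 4 ≥ 1. Reading y takes M from q0 back to q0, so every xyⁱz is accepted.

aabb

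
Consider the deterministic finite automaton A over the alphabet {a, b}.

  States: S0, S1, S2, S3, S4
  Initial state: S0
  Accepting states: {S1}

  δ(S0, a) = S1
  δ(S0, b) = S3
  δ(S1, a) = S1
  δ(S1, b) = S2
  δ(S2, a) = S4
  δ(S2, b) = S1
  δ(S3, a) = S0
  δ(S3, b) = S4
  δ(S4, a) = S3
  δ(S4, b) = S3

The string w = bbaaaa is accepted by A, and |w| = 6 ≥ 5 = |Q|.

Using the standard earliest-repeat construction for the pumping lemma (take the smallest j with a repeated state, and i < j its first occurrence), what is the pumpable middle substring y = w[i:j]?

ba

Run of A on w = b b a a a a:
  step 0: S0  (start)
  step 1: S3  (read b: S0→S3)
  step 2: S4  (read b: S3→S4)
  step 3: S3  (read a: S4→S3)   ← first repeat (S3 seen earlier)
  step 4: S0  (read a: S3→S0)
  step 5: S1  (read a: S0→S1)
  step 6: S1  (read a: S1→S1)

So i = 1, j = 3, giving x = w[0:1] = b, y = w[1:3] = ba, z = w[3:6] = aaa.
Check: |xy| = 3 ≤ 5 and |y| = 2 ≥ 1. Reading y takes A from S3 back to S3, so every xyⁱz is accepted.
With |Q| = 5, pigeonhole forces a state repeat no later than step 5; the substring read between the first and second visits to that state can be pumped.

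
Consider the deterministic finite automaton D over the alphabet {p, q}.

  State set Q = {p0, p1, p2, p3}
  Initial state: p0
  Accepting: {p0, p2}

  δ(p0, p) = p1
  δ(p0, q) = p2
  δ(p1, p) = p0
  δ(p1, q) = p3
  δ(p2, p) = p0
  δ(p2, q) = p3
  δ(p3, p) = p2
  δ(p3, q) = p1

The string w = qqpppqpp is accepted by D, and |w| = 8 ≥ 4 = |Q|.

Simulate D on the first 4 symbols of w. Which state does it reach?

State sequence: p0 -q-> p2 -q-> p3 -p-> p2 -p-> p0

After reading 4 characters, D is in state p0.
(This kind of state-tracing is the core of the pumping-lemma construction: with 4 states, pigeonhole forces a repeat within the first 4 steps.)

p0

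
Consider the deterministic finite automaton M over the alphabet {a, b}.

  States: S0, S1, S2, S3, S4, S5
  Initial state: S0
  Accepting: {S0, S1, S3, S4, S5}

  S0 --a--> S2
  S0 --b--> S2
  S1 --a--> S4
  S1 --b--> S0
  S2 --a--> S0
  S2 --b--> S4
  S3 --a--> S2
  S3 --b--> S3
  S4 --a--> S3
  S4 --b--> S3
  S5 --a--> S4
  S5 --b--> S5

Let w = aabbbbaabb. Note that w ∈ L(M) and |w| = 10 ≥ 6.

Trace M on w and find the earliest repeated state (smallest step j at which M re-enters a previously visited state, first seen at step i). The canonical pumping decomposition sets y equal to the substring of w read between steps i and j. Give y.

aa

Run of M on w = a a b b b b a a b b:
  step 0: S0  (start)
  step 1: S2  (read a: S0→S2)
  step 2: S0  (read a: S2→S0)   ← first repeat (S0 seen earlier)
  step 3: S2  (read b: S0→S2)
  step 4: S4  (read b: S2→S4)
  step 5: S3  (read b: S4→S3)
  step 6: S3  (read b: S3→S3)
  step 7: S2  (read a: S3→S2)
  step 8: S0  (read a: S2→S0)
  step 9: S2  (read b: S0→S2)
  step 10: S4  (read b: S2→S4)

So i = 0, j = 2, giving x = w[0:0] = ε, y = w[0:2] = aa, z = w[2:10] = bbbbaabb.
Check: |xy| = 2 ≤ 6 and |y| = 2 ≥ 1. Reading y takes M from S0 back to S0, so every xyⁱz is accepted.
With |Q| = 6, pigeonhole forces a state repeat no later than step 6; the substring read between the first and second visits to that state can be pumped.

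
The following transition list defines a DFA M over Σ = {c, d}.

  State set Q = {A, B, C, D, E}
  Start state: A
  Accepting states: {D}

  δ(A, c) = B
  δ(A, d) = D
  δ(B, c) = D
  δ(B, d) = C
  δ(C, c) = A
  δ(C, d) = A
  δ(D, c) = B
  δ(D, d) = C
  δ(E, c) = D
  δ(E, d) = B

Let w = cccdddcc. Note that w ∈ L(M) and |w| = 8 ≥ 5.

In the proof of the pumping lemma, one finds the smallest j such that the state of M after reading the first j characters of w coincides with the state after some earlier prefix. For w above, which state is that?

B

Run of M on w = c c c d d d c c:
  step 0: A  (start)
  step 1: B  (read c: A→B)
  step 2: D  (read c: B→D)
  step 3: B  (read c: D→B)   ← first repeat (B seen earlier)
  step 4: C  (read d: B→C)
  step 5: A  (read d: C→A)
  step 6: D  (read d: A→D)
  step 7: B  (read c: D→B)
  step 8: D  (read c: B→D)

The earliest repeat is at step j = 3: M is in B, which it already visited at step i = 1.
Pumping length from the standard proof: p = 5 (the number of states). The repeated state found above gives |xy| = j ≤ 5 and |y| = j − i ≥ 1.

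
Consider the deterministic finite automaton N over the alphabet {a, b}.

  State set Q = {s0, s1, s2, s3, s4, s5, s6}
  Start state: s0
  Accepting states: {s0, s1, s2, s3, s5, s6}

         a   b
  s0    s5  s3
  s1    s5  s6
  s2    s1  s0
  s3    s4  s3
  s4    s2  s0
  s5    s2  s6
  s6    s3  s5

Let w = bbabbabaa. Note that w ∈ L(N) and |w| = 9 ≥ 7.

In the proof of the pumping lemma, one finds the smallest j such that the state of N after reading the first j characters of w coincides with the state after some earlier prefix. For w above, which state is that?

s3

Run of N on w = b b a b b a b a a:
  step 0: s0  (start)
  step 1: s3  (read b: s0→s3)
  step 2: s3  (read b: s3→s3)   ← first repeat (s3 seen earlier)
  step 3: s4  (read a: s3→s4)
  step 4: s0  (read b: s4→s0)
  step 5: s3  (read b: s0→s3)
  step 6: s4  (read a: s3→s4)
  step 7: s0  (read b: s4→s0)
  step 8: s5  (read a: s0→s5)
  step 9: s2  (read a: s5→s2)

The earliest repeat is at step j = 2: N is in s3, which it already visited at step i = 1.
Pumping length from the standard proof: p = 7 (the number of states). The repeated state found above gives |xy| = j ≤ 7 and |y| = j − i ≥ 1.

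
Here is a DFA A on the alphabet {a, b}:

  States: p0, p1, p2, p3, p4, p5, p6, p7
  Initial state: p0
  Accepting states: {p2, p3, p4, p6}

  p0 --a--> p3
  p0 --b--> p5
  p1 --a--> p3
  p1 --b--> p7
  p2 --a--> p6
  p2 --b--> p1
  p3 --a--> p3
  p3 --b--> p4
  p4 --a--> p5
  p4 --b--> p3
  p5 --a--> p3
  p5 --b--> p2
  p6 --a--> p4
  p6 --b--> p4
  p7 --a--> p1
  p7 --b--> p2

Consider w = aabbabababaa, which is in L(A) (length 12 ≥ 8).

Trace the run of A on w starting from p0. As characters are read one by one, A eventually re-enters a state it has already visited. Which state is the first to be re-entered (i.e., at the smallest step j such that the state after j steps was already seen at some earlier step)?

Run of A on w = a a b b a b a b a b a a:
  step 0: p0  (start)
  step 1: p3  (read a: p0→p3)
  step 2: p3  (read a: p3→p3)   ← first repeat (p3 seen earlier)
  step 3: p4  (read b: p3→p4)
  step 4: p3  (read b: p4→p3)
  step 5: p3  (read a: p3→p3)
  step 6: p4  (read b: p3→p4)
  step 7: p5  (read a: p4→p5)
  step 8: p2  (read b: p5→p2)
  step 9: p6  (read a: p2→p6)
  step 10: p4  (read b: p6→p4)
  step 11: p5  (read a: p4→p5)
  step 12: p3  (read a: p5→p3)

The earliest repeat is at step j = 2: A is in p3, which it already visited at step i = 1.

p3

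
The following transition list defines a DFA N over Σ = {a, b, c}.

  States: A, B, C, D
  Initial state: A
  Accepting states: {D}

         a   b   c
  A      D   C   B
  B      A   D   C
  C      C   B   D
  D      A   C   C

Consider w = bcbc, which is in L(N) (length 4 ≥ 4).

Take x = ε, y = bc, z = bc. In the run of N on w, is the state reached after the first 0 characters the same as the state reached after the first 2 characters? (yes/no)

State sequence: A -b-> C -c-> D

After x (step 0): A. After xy (step 2): D.
They differ (A ≠ D), so y is not a cycle from the state after x; this split is not the one the pumping-lemma construction produces, and pumping y need not keep the string in L(N).

no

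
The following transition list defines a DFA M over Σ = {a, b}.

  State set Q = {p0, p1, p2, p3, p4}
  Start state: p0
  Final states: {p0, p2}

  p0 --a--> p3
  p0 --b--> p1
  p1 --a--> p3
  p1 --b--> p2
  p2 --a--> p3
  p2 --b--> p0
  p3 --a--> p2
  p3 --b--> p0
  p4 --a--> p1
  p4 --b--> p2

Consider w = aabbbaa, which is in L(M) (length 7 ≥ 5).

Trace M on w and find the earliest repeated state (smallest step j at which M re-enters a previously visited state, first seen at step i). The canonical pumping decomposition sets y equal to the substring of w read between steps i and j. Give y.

aab

Run of M on w = a a b b b a a:
  step 0: p0  (start)
  step 1: p3  (read a: p0→p3)
  step 2: p2  (read a: p3→p2)
  step 3: p0  (read b: p2→p0)   ← first repeat (p0 seen earlier)
  step 4: p1  (read b: p0→p1)
  step 5: p2  (read b: p1→p2)
  step 6: p3  (read a: p2→p3)
  step 7: p2  (read a: p3→p2)

So i = 0, j = 3, giving x = w[0:0] = ε, y = w[0:3] = aab, z = w[3:7] = bbaa.
Check: |xy| = 3 ≤ 5 and |y| = 3 ≥ 1. Reading y takes M from p0 back to p0, so every xyⁱz is accepted.
The DFA has 5 states, so the proof of the pumping lemma guarantees a repeated state among the first 5+1 visited; the segment between the two visits is the pumpable y.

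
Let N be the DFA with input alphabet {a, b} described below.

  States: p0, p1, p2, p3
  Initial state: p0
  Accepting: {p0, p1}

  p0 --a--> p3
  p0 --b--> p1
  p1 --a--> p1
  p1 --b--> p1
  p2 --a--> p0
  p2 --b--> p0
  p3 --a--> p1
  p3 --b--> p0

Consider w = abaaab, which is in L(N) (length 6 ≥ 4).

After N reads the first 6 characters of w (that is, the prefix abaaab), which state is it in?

Run of N on the first 6 characters of w = a b a a a b:
  step 0: p0  (start)
  step 1: p3  (read a: p0→p3)
  step 2: p0  (read b: p3→p0)
  step 3: p3  (read a: p0→p3)
  step 4: p1  (read a: p3→p1)
  step 5: p1  (read a: p1→p1)
  step 6: p1  (read b: p1→p1)

After reading 6 characters, N is in state p1.
(This kind of state-tracing is the core of the pumping-lemma construction: with 4 states, pigeonhole forces a repeat within the first 4 steps.)

p1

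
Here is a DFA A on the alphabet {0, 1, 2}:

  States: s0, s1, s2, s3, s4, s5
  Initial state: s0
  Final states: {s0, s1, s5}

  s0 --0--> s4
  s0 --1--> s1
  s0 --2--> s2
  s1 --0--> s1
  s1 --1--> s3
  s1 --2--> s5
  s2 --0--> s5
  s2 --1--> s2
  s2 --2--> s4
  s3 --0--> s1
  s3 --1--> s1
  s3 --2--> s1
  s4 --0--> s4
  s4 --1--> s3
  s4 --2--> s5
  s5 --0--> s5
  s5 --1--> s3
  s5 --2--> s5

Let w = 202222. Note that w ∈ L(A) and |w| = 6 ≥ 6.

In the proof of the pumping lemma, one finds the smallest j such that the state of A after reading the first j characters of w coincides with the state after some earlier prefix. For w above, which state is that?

State sequence: s0 -2-> s2 -0-> s5 -2-> s5 -2-> s5 -2-> s5 -2-> s5
First repeat at step 3: s5 was already visited.

The earliest repeat is at step j = 3: A is in s5, which it already visited at step i = 2.

s5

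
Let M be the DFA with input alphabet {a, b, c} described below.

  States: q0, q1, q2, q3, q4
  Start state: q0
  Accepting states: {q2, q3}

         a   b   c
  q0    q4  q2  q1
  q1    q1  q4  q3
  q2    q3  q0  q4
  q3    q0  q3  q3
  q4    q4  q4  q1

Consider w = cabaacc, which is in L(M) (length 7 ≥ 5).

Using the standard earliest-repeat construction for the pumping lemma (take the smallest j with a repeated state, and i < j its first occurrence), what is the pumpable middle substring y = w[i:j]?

Run of M on w = c a b a a c c:
  step 0: q0  (start)
  step 1: q1  (read c: q0→q1)
  step 2: q1  (read a: q1→q1)   ← first repeat (q1 seen earlier)
  step 3: q4  (read b: q1→q4)
  step 4: q4  (read a: q4→q4)
  step 5: q4  (read a: q4→q4)
  step 6: q1  (read c: q4→q1)
  step 7: q3  (read c: q1→q3)

So i = 1, j = 2, giving x = w[0:1] = c, y = w[1:2] = a, z = w[2:7] = baacc.
Check: |xy| = 2 ≤ 5 and |y| = 1 ≥ 1. Reading y takes M from q1 back to q1, so every xyⁱz is accepted.

a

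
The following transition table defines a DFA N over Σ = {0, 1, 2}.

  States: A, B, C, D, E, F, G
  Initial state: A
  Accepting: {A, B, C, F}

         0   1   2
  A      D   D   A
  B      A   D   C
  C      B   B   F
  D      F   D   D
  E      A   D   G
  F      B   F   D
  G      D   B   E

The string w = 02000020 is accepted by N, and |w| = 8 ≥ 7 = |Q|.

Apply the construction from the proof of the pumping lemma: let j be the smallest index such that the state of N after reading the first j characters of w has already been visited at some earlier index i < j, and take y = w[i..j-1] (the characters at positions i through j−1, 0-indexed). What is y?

State sequence: A -0-> D -2-> D -0-> F -0-> B -0-> A -0-> D -2-> D -0-> F
First repeat at step 2: D was already visited.

So i = 1, j = 2, giving x = w[0:1] = 0, y = w[1:2] = 2, z = w[2:8] = 000020.
Check: |xy| = 2 ≤ 7 and |y| = 1 ≥ 1. Reading y takes N from D back to D, so every xyⁱz is accepted.
With |Q| = 7, pigeonhole forces a state repeat no later than step 7; the substring read between the first and second visits to that state can be pumped.

2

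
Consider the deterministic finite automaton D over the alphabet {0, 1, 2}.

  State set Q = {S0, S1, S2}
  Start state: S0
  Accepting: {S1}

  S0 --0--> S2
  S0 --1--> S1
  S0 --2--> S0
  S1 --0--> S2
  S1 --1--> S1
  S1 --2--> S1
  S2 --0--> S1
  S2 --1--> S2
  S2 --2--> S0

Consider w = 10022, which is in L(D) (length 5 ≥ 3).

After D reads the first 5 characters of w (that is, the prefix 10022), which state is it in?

State sequence: S0 -1-> S1 -0-> S2 -0-> S1 -2-> S1 -2-> S1

After reading 5 characters, D is in state S1.
(This kind of state-tracing is the core of the pumping-lemma construction: with 3 states, pigeonhole forces a repeat within the first 3 steps.)

S1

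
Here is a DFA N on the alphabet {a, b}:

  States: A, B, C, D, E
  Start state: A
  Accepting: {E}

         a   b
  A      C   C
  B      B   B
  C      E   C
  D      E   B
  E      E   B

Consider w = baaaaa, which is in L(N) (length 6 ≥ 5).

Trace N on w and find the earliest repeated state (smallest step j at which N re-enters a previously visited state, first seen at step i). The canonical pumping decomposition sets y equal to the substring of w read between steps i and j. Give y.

Run of N on w = b a a a a a:
  step 0: A  (start)
  step 1: C  (read b: A→C)
  step 2: E  (read a: C→E)
  step 3: E  (read a: E→E)   ← first repeat (E seen earlier)
  step 4: E  (read a: E→E)
  step 5: E  (read a: E→E)
  step 6: E  (read a: E→E)

So i = 2, j = 3, giving x = w[0:2] = ba, y = w[2:3] = a, z = w[3:6] = aaa.
Check: |xy| = 3 ≤ 5 and |y| = 1 ≥ 1. Reading y takes N from E back to E, so every xyⁱz is accepted.

a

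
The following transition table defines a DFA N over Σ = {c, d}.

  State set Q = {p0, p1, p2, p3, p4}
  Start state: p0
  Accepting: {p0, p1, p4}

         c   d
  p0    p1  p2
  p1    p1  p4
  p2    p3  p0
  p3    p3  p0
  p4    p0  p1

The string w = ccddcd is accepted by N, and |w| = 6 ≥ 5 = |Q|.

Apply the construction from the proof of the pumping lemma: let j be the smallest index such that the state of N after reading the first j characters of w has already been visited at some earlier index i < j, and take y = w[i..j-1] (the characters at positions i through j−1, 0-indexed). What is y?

c

Run of N on w = c c d d c d:
  step 0: p0  (start)
  step 1: p1  (read c: p0→p1)
  step 2: p1  (read c: p1→p1)   ← first repeat (p1 seen earlier)
  step 3: p4  (read d: p1→p4)
  step 4: p1  (read d: p4→p1)
  step 5: p1  (read c: p1→p1)
  step 6: p4  (read d: p1→p4)

So i = 1, j = 2, giving x = w[0:1] = c, y = w[1:2] = c, z = w[2:6] = ddcd.
Check: |xy| = 2 ≤ 5 and |y| = 1 ≥ 1. Reading y takes N from p1 back to p1, so every xyⁱz is accepted.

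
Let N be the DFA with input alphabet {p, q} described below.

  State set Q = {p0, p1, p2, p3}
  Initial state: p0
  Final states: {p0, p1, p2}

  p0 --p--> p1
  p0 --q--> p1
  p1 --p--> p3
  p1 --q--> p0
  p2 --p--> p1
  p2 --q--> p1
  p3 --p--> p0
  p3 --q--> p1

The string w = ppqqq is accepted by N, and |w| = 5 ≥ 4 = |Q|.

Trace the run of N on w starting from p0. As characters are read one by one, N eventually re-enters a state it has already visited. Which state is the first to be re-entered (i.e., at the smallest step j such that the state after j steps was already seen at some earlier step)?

p1

Run of N on w = p p q q q:
  step 0: p0  (start)
  step 1: p1  (read p: p0→p1)
  step 2: p3  (read p: p1→p3)
  step 3: p1  (read q: p3→p1)   ← first repeat (p1 seen earlier)
  step 4: p0  (read q: p1→p0)
  step 5: p1  (read q: p0→p1)

The earliest repeat is at step j = 3: N is in p1, which it already visited at step i = 1.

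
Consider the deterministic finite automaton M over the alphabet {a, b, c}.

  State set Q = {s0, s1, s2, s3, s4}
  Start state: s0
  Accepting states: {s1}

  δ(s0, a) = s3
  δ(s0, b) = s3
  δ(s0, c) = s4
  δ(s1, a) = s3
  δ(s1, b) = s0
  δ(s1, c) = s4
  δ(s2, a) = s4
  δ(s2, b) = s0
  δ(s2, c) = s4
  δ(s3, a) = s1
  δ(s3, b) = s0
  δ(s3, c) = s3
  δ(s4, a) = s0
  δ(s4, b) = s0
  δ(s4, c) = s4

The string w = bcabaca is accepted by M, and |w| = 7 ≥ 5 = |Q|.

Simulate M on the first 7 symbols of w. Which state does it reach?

s1

State sequence: s0 -b-> s3 -c-> s3 -a-> s1 -b-> s0 -a-> s3 -c-> s3 -a-> s1

After reading 7 characters, M is in state s1.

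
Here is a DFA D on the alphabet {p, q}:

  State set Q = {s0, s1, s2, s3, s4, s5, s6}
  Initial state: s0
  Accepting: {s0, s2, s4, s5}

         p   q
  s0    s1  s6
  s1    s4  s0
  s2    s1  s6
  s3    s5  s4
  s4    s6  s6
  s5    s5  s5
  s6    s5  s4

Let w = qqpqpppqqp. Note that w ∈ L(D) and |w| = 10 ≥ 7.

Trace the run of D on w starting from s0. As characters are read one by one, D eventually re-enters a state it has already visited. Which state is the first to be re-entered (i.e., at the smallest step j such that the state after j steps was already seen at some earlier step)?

s6

State sequence: s0 -q-> s6 -q-> s4 -p-> s6 -q-> s4 -p-> s6 -p-> s5 -p-> s5 -q-> s5 -q-> s5 -p-> s5
First repeat at step 3: s6 was already visited.

The earliest repeat is at step j = 3: D is in s6, which it already visited at step i = 1.
The DFA has 7 states, so the proof of the pumping lemma guarantees a repeated state among the first 7+1 visited; the segment between the two visits is the pumpable y.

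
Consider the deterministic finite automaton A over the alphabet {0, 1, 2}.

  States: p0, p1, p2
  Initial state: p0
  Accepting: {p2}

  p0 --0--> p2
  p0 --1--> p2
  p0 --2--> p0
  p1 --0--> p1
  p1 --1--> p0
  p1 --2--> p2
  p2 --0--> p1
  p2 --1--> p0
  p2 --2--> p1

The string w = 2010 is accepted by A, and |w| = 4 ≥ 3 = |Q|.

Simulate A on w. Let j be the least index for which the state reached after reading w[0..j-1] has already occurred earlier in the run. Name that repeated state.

p0

State sequence: p0 -2-> p0 -0-> p2 -1-> p0 -0-> p2
First repeat at step 1: p0 was already visited.

The earliest repeat is at step j = 1: A is in p0, which it already visited at step i = 0.
With |Q| = 3, pigeonhole forces a state repeat no later than step 3; the substring read between the first and second visits to that state can be pumped.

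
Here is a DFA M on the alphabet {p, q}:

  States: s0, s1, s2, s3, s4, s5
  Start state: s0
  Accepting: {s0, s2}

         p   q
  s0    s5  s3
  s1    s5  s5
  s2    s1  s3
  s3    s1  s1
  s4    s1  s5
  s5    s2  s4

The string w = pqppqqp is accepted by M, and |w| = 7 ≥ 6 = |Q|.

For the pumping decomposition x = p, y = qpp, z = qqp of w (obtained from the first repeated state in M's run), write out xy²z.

pqppqppqqp

xy^2z = p·qpp·qpp·qqp = pqppqppqqp.
Reading y = qpp takes M from s5 back to s5, so after x·y·y the machine is still in s5, and z then leads to the accepting state s2. Hence pqppqppqqp ∈ L(M).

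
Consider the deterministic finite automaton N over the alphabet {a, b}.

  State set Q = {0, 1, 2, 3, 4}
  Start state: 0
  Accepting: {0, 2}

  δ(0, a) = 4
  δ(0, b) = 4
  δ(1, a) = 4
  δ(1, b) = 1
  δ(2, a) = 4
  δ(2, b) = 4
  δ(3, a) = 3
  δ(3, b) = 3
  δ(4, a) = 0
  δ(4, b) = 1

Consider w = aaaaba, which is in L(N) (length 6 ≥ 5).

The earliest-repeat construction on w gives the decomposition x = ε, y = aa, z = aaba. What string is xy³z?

aaaaaaaaba

xy^3z = ε·aa·aa·aa·aaba = aaaaaaaaba.
Reading y = aa takes N from 0 back to 0, so after x·y·y·y the machine is still in 0, and z then leads to the accepting state 0. Hence aaaaaaaaba ∈ L(N).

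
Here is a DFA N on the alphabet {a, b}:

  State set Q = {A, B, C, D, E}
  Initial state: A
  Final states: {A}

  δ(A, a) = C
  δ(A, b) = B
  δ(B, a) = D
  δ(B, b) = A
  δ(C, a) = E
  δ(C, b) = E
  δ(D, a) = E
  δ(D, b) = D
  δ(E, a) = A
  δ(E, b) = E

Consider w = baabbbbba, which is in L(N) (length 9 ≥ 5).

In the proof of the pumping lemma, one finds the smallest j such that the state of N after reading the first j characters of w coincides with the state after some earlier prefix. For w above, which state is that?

State sequence: A -b-> B -a-> D -a-> E -b-> E -b-> E -b-> E -b-> E -b-> E -a-> A
First repeat at step 4: E was already visited.

The earliest repeat is at step j = 4: N is in E, which it already visited at step i = 3.
The DFA has 5 states, so the proof of the pumping lemma guarantees a repeated state among the first 5+1 visited; the segment between the two visits is the pumpable y.

E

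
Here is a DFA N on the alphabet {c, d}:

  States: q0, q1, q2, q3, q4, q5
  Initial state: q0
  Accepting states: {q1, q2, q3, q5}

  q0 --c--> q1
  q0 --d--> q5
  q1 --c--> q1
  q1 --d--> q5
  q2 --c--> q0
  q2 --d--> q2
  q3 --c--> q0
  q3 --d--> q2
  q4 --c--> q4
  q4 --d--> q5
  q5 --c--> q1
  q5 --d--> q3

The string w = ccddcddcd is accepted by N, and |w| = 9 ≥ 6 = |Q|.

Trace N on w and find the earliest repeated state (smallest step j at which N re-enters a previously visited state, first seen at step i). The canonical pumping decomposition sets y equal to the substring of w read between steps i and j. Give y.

c

State sequence: q0 -c-> q1 -c-> q1 -d-> q5 -d-> q3 -c-> q0 -d-> q5 -d-> q3 -c-> q0 -d-> q5
First repeat at step 2: q1 was already visited.

So i = 1, j = 2, giving x = w[0:1] = c, y = w[1:2] = c, z = w[2:9] = ddcddcd.
Check: |xy| = 2 ≤ 6 and |y| = 1 ≥ 1. Reading y takes N from q1 back to q1, so every xyⁱz is accepted.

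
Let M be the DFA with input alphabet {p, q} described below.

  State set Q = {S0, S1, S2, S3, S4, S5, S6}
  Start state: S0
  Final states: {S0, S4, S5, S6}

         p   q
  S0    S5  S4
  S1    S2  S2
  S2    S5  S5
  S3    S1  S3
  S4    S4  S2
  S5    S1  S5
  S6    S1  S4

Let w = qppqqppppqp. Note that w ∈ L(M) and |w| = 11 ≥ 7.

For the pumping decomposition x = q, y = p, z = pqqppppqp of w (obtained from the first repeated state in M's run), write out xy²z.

xy^2z = q·p·p·pqqppppqp = qpppqqppppqp.
Reading y = p takes M from S4 back to S4, so after x·y·y the machine is still in S4, and z then leads to the accepting state S5. Hence qpppqqppppqp ∈ L(M).

qpppqqppppqp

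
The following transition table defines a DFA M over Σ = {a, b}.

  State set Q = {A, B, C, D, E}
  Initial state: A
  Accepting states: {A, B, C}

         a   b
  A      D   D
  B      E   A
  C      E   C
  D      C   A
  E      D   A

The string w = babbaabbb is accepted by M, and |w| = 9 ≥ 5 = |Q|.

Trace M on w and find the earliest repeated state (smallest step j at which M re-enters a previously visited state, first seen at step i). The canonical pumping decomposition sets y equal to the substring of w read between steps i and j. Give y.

State sequence: A -b-> D -a-> C -b-> C -b-> C -a-> E -a-> D -b-> A -b-> D -b-> A
First repeat at step 3: C was already visited.

So i = 2, j = 3, giving x = w[0:2] = ba, y = w[2:3] = b, z = w[3:9] = baabbb.
Check: |xy| = 3 ≤ 5 and |y| = 1 ≥ 1. Reading y takes M from C back to C, so every xyⁱz is accepted.
The DFA has 5 states, so the proof of the pumping lemma guarantees a repeated state among the first 5+1 visited; the segment between the two visits is the pumpable y.

b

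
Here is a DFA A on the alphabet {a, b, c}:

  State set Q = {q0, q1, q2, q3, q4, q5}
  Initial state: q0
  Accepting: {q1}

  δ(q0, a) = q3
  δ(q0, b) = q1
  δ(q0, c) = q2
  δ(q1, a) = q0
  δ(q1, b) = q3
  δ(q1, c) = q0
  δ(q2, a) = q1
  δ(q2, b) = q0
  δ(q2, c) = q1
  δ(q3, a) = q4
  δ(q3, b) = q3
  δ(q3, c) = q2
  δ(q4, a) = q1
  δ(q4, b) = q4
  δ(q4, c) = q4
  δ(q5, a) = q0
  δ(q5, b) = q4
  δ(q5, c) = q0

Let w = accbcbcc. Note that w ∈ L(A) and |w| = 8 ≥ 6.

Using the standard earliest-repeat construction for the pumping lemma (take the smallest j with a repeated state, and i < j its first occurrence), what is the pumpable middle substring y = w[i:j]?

ccb

Run of A on w = a c c b c b c c:
  step 0: q0  (start)
  step 1: q3  (read a: q0→q3)
  step 2: q2  (read c: q3→q2)
  step 3: q1  (read c: q2→q1)
  step 4: q3  (read b: q1→q3)   ← first repeat (q3 seen earlier)
  step 5: q2  (read c: q3→q2)
  step 6: q0  (read b: q2→q0)
  step 7: q2  (read c: q0→q2)
  step 8: q1  (read c: q2→q1)

So i = 1, j = 4, giving x = w[0:1] = a, y = w[1:4] = ccb, z = w[4:8] = cbcc.
Check: |xy| = 4 ≤ 6 and |y| = 3 ≥ 1. Reading y takes A from q3 back to q3, so every xyⁱz is accepted.
Pumping length from the standard proof: p = 6 (the number of states). The repeated state found above gives |xy| = j ≤ 6 and |y| = j − i ≥ 1.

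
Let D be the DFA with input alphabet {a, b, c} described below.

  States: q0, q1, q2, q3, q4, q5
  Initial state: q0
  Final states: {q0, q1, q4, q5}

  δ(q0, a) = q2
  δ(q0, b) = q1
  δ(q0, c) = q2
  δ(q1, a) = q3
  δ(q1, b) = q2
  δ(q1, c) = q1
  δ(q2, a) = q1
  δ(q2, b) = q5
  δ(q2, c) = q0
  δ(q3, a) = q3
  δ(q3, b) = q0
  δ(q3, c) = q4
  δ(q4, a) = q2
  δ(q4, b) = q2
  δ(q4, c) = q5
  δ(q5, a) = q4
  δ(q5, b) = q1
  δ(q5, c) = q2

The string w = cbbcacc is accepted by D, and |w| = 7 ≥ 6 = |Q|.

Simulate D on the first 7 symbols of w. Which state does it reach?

q5

Run of D on the first 7 characters of w = c b b c a c c:
  step 0: q0  (start)
  step 1: q2  (read c: q0→q2)
  step 2: q5  (read b: q2→q5)
  step 3: q1  (read b: q5→q1)
  step 4: q1  (read c: q1→q1)
  step 5: q3  (read a: q1→q3)
  step 6: q4  (read c: q3→q4)
  step 7: q5  (read c: q4→q5)

After reading 7 characters, D is in state q5.
(This kind of state-tracing is the core of the pumping-lemma construction: with 6 states, pigeonhole forces a repeat within the first 6 steps.)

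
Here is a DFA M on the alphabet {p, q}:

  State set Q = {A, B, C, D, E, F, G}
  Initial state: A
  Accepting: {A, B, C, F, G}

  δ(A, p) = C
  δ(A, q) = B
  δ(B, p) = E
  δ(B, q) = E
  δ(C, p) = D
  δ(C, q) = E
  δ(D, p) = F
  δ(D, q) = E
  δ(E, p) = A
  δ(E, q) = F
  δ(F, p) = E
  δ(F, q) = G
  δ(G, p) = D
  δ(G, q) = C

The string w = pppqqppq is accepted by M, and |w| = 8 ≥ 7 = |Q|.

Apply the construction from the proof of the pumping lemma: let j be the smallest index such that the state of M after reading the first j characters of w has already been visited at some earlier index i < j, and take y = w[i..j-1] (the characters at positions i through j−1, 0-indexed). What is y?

Run of M on w = p p p q q p p q:
  step 0: A  (start)
  step 1: C  (read p: A→C)
  step 2: D  (read p: C→D)
  step 3: F  (read p: D→F)
  step 4: G  (read q: F→G)
  step 5: C  (read q: G→C)   ← first repeat (C seen earlier)
  step 6: D  (read p: C→D)
  step 7: F  (read p: D→F)
  step 8: G  (read q: F→G)

So i = 1, j = 5, giving x = w[0:1] = p, y = w[1:5] = ppqq, z = w[5:8] = ppq.
Check: |xy| = 5 ≤ 7 and |y| = 4 ≥ 1. Reading y takes M from C back to C, so every xyⁱz is accepted.
The DFA has 7 states, so the proof of the pumping lemma guarantees a repeated state among the first 7+1 visited; the segment between the two visits is the pumpable y.

ppqq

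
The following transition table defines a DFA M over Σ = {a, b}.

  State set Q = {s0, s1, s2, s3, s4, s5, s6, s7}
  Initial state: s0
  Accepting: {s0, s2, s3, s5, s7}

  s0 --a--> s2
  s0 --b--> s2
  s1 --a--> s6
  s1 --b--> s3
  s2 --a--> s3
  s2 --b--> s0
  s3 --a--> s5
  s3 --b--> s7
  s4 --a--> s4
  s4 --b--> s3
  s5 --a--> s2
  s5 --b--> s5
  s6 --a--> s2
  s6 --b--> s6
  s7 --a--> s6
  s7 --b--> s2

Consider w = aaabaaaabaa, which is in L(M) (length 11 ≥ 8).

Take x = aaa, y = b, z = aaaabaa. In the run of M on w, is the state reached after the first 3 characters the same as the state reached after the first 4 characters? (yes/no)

yes

Run of M on the first 4 characters of w = a a a b:
  step 0: s0  (start)
  step 1: s2  (read a: s0→s2)
  step 2: s3  (read a: s2→s3)
  step 3: s5  (read a: s3→s5)
  step 4: s5  (read b: s5→s5)

After x (step 3): s5. After xy (step 4): s5.
They match, so y = b drives M around a cycle from s5 back to itself; pumping y any number of times keeps M in s5 before reading z, and xyⁱz ∈ L(M) for every i ≥ 0.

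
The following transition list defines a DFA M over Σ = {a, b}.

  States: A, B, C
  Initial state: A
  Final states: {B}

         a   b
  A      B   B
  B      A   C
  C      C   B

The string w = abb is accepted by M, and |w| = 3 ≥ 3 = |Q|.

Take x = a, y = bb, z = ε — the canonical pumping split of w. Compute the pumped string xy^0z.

xy⁰z = xz = a·ε = a.
Reading y = bb takes M from B back to B, so after x the machine is still in B, and z then leads to the accepting state B. Hence a ∈ L(M).

a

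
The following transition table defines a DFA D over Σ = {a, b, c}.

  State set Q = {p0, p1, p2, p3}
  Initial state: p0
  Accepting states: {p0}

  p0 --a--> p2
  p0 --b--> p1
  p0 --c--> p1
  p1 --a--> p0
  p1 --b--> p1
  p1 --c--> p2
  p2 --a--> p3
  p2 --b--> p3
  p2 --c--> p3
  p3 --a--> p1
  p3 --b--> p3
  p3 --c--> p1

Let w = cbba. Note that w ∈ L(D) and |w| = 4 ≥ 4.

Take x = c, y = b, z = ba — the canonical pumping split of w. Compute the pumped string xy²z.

xy^2z = c·b·b·ba = cbbba.
Reading y = b takes D from p1 back to p1, so after x·y·y the machine is still in p1, and z then leads to the accepting state p0. Hence cbbba ∈ L(D).

cbbba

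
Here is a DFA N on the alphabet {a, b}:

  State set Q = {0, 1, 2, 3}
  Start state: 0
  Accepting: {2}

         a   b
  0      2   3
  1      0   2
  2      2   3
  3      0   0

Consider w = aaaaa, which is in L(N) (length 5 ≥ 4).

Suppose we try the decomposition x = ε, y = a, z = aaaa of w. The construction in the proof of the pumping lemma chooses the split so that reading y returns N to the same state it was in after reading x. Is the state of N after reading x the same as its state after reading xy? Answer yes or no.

no

Run of N on the first 1 characters of w = a:
  step 0: 0  (start)
  step 1: 2  (read a: 0→2)

After x (step 0): 0. After xy (step 1): 2.
They differ (0 ≠ 2), so y is not a cycle from the state after x; this split is not the one the pumping-lemma construction produces, and pumping y need not keep the string in L(N).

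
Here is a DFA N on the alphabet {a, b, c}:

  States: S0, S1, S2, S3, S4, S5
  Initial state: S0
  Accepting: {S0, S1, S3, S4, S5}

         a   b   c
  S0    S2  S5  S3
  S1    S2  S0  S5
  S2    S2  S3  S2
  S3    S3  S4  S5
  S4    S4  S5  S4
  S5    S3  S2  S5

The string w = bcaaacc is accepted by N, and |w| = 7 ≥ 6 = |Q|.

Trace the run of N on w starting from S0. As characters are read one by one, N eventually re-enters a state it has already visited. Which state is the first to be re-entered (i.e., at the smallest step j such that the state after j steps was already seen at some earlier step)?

S5

Run of N on w = b c a a a c c:
  step 0: S0  (start)
  step 1: S5  (read b: S0→S5)
  step 2: S5  (read c: S5→S5)   ← first repeat (S5 seen earlier)
  step 3: S3  (read a: S5→S3)
  step 4: S3  (read a: S3→S3)
  step 5: S3  (read a: S3→S3)
  step 6: S5  (read c: S3→S5)
  step 7: S5  (read c: S5→S5)

The earliest repeat is at step j = 2: N is in S5, which it already visited at step i = 1.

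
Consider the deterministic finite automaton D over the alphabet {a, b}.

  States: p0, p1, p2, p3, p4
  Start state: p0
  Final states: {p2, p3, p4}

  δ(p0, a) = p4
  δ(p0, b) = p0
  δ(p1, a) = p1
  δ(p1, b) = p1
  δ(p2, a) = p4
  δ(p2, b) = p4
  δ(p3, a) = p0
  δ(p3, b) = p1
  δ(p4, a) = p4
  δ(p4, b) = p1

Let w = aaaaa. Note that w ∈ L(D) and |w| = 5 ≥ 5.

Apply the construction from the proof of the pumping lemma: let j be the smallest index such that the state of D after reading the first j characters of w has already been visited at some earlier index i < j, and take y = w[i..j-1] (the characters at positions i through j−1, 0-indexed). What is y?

State sequence: p0 -a-> p4 -a-> p4 -a-> p4 -a-> p4 -a-> p4
First repeat at step 2: p4 was already visited.

So i = 1, j = 2, giving x = w[0:1] = a, y = w[1:2] = a, z = w[2:5] = aaa.
Check: |xy| = 2 ≤ 5 and |y| = 1 ≥ 1. Reading y takes D from p4 back to p4, so every xyⁱz is accepted.
With |Q| = 5, pigeonhole forces a state repeat no later than step 5; the substring read between the first and second visits to that state can be pumped.

a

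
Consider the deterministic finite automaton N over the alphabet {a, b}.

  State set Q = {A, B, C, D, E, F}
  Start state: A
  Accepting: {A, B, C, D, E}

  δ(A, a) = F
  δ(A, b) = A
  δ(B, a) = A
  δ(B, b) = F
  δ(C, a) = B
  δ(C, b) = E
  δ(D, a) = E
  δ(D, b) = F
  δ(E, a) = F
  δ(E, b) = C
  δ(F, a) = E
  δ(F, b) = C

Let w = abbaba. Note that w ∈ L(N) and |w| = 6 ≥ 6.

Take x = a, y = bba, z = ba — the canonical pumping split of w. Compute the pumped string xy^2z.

abbabbaba

xy^2z = a·bba·bba·ba = abbabbaba.
Reading y = bba takes N from F back to F, so after x·y·y the machine is still in F, and z then leads to the accepting state B. Hence abbabbaba ∈ L(N).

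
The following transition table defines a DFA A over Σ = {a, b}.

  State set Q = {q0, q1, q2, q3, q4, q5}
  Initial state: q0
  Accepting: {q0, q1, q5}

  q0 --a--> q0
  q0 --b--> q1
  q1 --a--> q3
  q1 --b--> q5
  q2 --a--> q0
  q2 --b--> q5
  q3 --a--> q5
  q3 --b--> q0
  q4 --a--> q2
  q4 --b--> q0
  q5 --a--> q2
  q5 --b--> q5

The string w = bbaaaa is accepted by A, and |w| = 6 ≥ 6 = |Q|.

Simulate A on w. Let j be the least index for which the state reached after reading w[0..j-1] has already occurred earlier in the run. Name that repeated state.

State sequence: q0 -b-> q1 -b-> q5 -a-> q2 -a-> q0 -a-> q0 -a-> q0
First repeat at step 4: q0 was already visited.

The earliest repeat is at step j = 4: A is in q0, which it already visited at step i = 0.
With |Q| = 6, pigeonhole forces a state repeat no later than step 6; the substring read between the first and second visits to that state can be pumped.

q0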